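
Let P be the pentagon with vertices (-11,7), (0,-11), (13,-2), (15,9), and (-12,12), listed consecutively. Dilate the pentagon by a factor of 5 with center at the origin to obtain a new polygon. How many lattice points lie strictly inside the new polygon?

9321

The shoelace formula gives twice the area as |[(-11)·(-11) − 0·7] + [0·(-2) − 13·(-11)] + [13·9 − 15·(-2)] + [15·12 − (-12)·9] + [(-12)·7 − (-11)·12]| = 747, so the area is 747/2.
Along each edge there are gcd(|Δx|,|Δy|)+1 lattice points, so counting each shared vertex once the boundary has gcd(11,18) + gcd(13,9) + gcd(2,11) + gcd(27,3) + gcd(1,5) = 1+1+1+3+1 = 7.
Scaling by 5 multiplies the area by 5² = 25 (so the new area is 18675/2) and multiplies the boundary lattice-point count by 5, giving 35.
By Pick's theorem, the interior count of the dilated polygon is 18675/2 − 35/2 + 1 = 9321.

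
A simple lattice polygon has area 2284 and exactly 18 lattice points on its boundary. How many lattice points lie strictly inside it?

2276

Pick's theorem A = I + B/2 − 1 rearranges to I = A − B/2 + 1 = 2284 − 18/2 + 1 = 2276.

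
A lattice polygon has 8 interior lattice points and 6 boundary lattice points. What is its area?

Pick's theorem states A = I + B/2 − 1, so A = 8 + 6/2 − 1 = 10.

10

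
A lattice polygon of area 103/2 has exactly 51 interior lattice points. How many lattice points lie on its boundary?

Pick's theorem gives A = I + B/2 − 1, so B = 2(A − I + 1) = 2(103/2 − 51 + 1) = 3.

3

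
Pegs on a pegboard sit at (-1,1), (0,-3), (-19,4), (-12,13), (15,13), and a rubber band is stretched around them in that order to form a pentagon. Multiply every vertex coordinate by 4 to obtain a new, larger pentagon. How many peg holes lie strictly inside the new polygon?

Using the shoelace formula, 2A = |((-1)·(-3) − 0·1) + (0·4 − (-19)·(-3)) + ((-19)·13 − (-12)·4) + ((-12)·13 − 15·13) + (15·1 − (-1)·13)| = 576, so the area is 288.
The number of boundary lattice points is Σ gcd(|Δx|,|Δy|) = gcd(1,4) + gcd(19,7) + gcd(7,9) + gcd(27,0) + gcd(16,12) = 1+1+1+27+4 = 34.
Scaling by 4 multiplies the area by 4² = 16 (so the new area is 4608) and multiplies the boundary lattice-point count by 4, giving 136.
By Pick's theorem, the interior count of the dilated polygon is 4608 − 136/2 + 1 = 4541.

4541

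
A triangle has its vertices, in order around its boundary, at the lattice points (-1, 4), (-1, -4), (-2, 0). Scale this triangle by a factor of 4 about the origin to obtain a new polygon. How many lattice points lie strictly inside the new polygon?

45

By the shoelace formula, twice the signed area is |[(-1)·(-4) − (-1)·4] + [(-1)·0 − (-2)·(-4)] + [(-2)·4 − (-1)·0]| = 8, so the area is 4.
Along each edge there are gcd(|Δx|,|Δy|)+1 lattice points, so counting each shared vertex once the boundary has gcd(0,8) + gcd(1,4) + gcd(1,4) = 8+1+1 = 10.
Scaling by 4 multiplies the area by 4² = 16 (so the new area is 64) and multiplies the boundary lattice-point count by 4, giving 40.
By Pick's theorem, the interior count of the dilated polygon is 64 − 40/2 + 1 = 45.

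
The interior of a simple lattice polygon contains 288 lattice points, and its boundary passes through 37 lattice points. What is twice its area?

By Pick's theorem, A = I + B/2 − 1 = 288 + 37/2 − 1 = 611/2.
Hence 2A = 611.

611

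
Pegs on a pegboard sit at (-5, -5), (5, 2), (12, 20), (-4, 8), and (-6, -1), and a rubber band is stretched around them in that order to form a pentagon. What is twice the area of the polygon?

344

The shoelace formula gives twice the area as |((-5)·2 − 5·(-5)) + (5·20 − 12·2) + (12·8 − (-4)·20) + ((-4)·(-1) − (-6)·8) + ((-6)·(-5) − (-5)·(-1))| = 344, so the area is 172.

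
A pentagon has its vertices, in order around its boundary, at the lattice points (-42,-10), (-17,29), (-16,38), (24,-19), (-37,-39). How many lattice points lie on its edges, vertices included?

The number of boundary lattice points is Σ gcd(|Δx|,|Δy|) = gcd(25,39) + gcd(1,9) + gcd(40,57) + gcd(61,20) + gcd(5,29) = 1+1+1+1+1 = 5.

5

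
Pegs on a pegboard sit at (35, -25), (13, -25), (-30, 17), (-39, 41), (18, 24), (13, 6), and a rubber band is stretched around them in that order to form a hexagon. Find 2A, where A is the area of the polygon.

By the shoelace formula, twice the signed area is |(35·(-25) − 13·(-25)) + (13·17 − (-30)·(-25)) + ((-30)·41 − (-39)·17) + ((-39)·24 − 18·41) + (18·6 − 13·24) + (13·(-25) − 35·6)| = 4059, so the area is 2029.5.

4059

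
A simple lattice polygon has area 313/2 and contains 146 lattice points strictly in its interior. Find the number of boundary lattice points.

23

Pick's theorem gives A = I + B/2 − 1, so B = 2(A − I + 1) = 2(313/2 − 146 + 1) = 23.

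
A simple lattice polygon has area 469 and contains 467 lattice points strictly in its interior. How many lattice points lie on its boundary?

6

Pick's theorem gives A = I + B/2 − 1, so B = 2(A − I + 1) = 2(469 − 467 + 1) = 6.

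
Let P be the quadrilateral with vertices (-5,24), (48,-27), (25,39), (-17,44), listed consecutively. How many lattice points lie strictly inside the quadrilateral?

1550

By the shoelace formula, twice the signed area is |[(-5)·(-27) − 48·24] + [48·39 − 25·(-27)] + [25·44 − (-17)·39] + [(-17)·24 − (-5)·44]| = 3105, so the area is 1552.5.
Summing gcd(|Δx|,|Δy|) over the edges gives the boundary count: gcd(53,51) + gcd(23,66) + gcd(42,5) + gcd(12,20) = 1+1+1+4 = 7.
By Pick's theorem A = I + B/2 − 1, so I = 1552.5 − 7/2 + 1 = 1550.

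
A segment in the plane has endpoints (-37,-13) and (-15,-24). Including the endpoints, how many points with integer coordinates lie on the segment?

12

The number of lattice points on a segment between lattice points is gcd(|Δx|,|Δy|) + 1 = gcd(22,11) + 1 = 11 + 1 = 12.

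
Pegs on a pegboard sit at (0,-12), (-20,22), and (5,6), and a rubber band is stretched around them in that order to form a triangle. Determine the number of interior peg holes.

264

By the shoelace formula, twice the signed area is |(0·22 − (-20)·(-12)) + ((-20)·6 − 5·22) + (5·(-12) − 0·6)| = 530, so the area is 265.
Summing gcd(|Δx|,|Δy|) over the edges gives the boundary count: gcd(20,34) + gcd(25,16) + gcd(5,18) = 2+1+1 = 4.
By Pick's theorem A = I + B/2 − 1, so I = 265 − 4/2 + 1 = 264.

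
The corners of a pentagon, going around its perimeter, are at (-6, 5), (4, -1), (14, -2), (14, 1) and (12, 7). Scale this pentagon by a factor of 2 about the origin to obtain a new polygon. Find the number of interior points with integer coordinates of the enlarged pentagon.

By the shoelace formula, twice the signed area is |[(-6)·(-1) − 4·5] + [4·(-2) − 14·(-1)] + [14·1 − 14·(-2)] + [14·7 − 12·1] + [12·5 − (-6)·7]| = 222, so the area is 111.
The number of boundary lattice points is Σ gcd(|Δx|,|Δy|) = gcd(10,6) + gcd(10,1) + gcd(0,3) + gcd(2,6) + gcd(18,2) = 2+1+3+2+2 = 10.
Scaling by 2 multiplies the area by 2² = 4 (so the new area is 444) and multiplies the boundary lattice-point count by 2, giving 20.
By Pick's theorem, the interior count of the dilated polygon is 444 − 20/2 + 1 = 435.

435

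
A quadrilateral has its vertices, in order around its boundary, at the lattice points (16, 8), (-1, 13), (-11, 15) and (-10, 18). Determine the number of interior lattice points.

34

Using the shoelace formula, 2A = |(16·13 − (-1)·8) + ((-1)·15 − (-11)·13) + ((-11)·18 − (-10)·15) + ((-10)·8 − 16·18)| = 72, so the area is 36.
Along each edge there are gcd(|Δx|,|Δy|)+1 lattice points, so counting each shared vertex once the boundary has gcd(17,5) + gcd(10,2) + gcd(1,3) + gcd(26,10) = 1+2+1+2 = 6.
By Pick's theorem A = I + B/2 − 1, so I = 36 − 6/2 + 1 = 34.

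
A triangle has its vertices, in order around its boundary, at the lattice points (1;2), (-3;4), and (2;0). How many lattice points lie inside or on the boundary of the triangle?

6

Using the shoelace formula, 2A = |(1·4 − (-3)·2) + ((-3)·0 − 2·4) + (2·2 − 1·0)| = 6, so the area is 3.
Summing gcd(|Δx|,|Δy|) over the edges gives the boundary count: gcd(4,2) + gcd(5,4) + gcd(1,2) = 2+1+1 = 4.
Pick's theorem gives I = A − B/2 + 1 = 3 − 4/2 + 1 = 2, so the closed region contains I + B = 2 + 4 = 6 lattice points.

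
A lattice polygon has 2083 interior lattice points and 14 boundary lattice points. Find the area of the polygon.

By Pick's theorem, A = I + B/2 − 1 = 2083 + 14/2 − 1 = 2089.

2089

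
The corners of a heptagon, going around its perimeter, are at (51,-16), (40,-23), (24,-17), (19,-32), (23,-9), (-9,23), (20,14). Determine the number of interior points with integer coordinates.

The shoelace formula gives twice the area as |(51·(-23) − 40·(-16)) + (40·(-17) − 24·(-23)) + (24·(-32) − 19·(-17)) + (19·(-9) − 23·(-32)) + (23·23 − (-9)·(-9)) + ((-9)·14 − 20·23) + (20·(-16) − 51·14)| = 1713, so the area is 856.5.
Summing gcd(|Δx|,|Δy|) over the edges gives the boundary count: gcd(11,7) + gcd(16,6) + gcd(5,15) + gcd(4,23) + gcd(32,32) + gcd(29,9) + gcd(31,30) = 1+2+5+1+32+1+1 = 43.
Pick's theorem gives I = A − B/2 + 1 = 856.5 − 43/2 + 1 = 836.

836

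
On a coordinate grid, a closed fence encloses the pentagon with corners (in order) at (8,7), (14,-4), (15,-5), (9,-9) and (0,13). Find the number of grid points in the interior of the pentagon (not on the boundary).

The shoelace formula gives twice the area as |[8·(-4) − 14·7] + [14·(-5) − 15·(-4)] + [15·(-9) − 9·(-5)] + [9·13 − 0·(-9)] + [0·7 − 8·13]| = 217, so the area is 217/2.
The number of boundary lattice points is Σ gcd(|Δx|,|Δy|) = gcd(6,11) + gcd(1,1) + gcd(6,4) + gcd(9,22) + gcd(8,6) = 1+1+2+1+2 = 7.
By Pick's theorem A = I + B/2 − 1, so I = 217/2 − 7/2 + 1 = 106.

106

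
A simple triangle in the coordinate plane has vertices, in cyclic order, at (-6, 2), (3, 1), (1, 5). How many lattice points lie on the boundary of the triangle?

Along each edge there are gcd(|Δx|,|Δy|)+1 lattice points, so counting each shared vertex once the boundary has gcd(9,1) + gcd(2,4) + gcd(7,3) = 1+2+1 = 4.

4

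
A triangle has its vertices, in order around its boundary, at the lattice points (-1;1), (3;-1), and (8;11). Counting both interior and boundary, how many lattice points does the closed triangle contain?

By the shoelace formula, twice the signed area is |[(-1)·(-1) − 3·1] + [3·11 − 8·(-1)] + [8·1 − (-1)·11]| = 58, so the area is 29.
Summing gcd(|Δx|,|Δy|) over the edges gives the boundary count: gcd(4,2) + gcd(5,12) + gcd(9,10) = 2+1+1 = 4.
Pick's theorem gives I = A − B/2 + 1 = 29 − 4/2 + 1 = 28, so the closed region contains I + B = 28 + 4 = 32 lattice points.

32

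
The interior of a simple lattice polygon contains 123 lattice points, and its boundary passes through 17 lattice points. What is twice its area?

By Pick's theorem, A = I + B/2 − 1 = 123 + 17/2 − 1 = 261/2.
Hence 2A = 261.

261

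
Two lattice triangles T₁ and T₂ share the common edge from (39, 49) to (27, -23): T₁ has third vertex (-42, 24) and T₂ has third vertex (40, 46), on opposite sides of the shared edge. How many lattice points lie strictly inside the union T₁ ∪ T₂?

2819

The union is the simple quadrilateral with vertices (39, 49), (-42, 24), (27, -23), (40, 46) in order.
Using the shoelace formula, 2A = |(39·24 − (-42)·49) + ((-42)·(-23) − 27·24) + (27·46 − 40·(-23)) + (40·49 − 39·46)| = 5640, so the area is 2820.
Along each edge there are gcd(|Δx|,|Δy|)+1 lattice points, so counting each shared vertex once the boundary has gcd(81,25) + gcd(69,47) + gcd(13,69) + gcd(1,3) = 1+1+1+1 = 4.
By Pick's theorem I = A − B/2 + 1 = 2820 − 4/2 + 1 = 2819.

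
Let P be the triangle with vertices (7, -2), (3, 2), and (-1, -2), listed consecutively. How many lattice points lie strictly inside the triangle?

9

The shoelace formula gives twice the area as |[7·2 − 3·(-2)] + [3·(-2) − (-1)·2] + [(-1)·(-2) − 7·(-2)]| = 32, so the area is 16.
Summing gcd(|Δx|,|Δy|) over the edges gives the boundary count: gcd(4,4) + gcd(4,4) + gcd(8,0) = 4+4+8 = 16.
By Pick's theorem A = I + B/2 − 1, so I = 16 − 16/2 + 1 = 9.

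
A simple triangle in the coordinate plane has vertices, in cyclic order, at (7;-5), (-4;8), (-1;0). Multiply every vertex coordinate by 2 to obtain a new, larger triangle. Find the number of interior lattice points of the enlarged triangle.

Using the shoelace formula, 2A = |[7·8 − (-4)·(-5)] + [(-4)·0 − (-1)·8] + [(-1)·(-5) − 7·0]| = 49, so the area is 49/2.
Summing gcd(|Δx|,|Δy|) over the edges gives the boundary count: gcd(11,13) + gcd(3,8) + gcd(8,5) = 1+1+1 = 3.
Scaling by 2 multiplies the area by 2² = 4 (so the new area is 98) and multiplies the boundary lattice-point count by 2, giving 6.
By Pick's theorem, the interior count of the dilated polygon is 98 − 6/2 + 1 = 96.

96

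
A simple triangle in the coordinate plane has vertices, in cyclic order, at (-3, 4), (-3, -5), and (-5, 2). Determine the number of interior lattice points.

The shoelace formula gives twice the area as |((-3)·(-5) − (-3)·4) + ((-3)·2 − (-5)·(-5)) + ((-5)·4 − (-3)·2)| = 18, so the area is 9.
The number of boundary lattice points is Σ gcd(|Δx|,|Δy|) = gcd(0,9) + gcd(2,7) + gcd(2,2) = 9+1+2 = 12.
By Pick's theorem A = I + B/2 − 1, so I = 9 − 12/2 + 1 = 4.

4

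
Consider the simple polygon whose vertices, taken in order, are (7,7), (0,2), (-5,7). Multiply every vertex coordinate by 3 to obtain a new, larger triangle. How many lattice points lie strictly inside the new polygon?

244

Using the shoelace formula, 2A = |[7·2 − 0·7] + [0·7 − (-5)·2] + [(-5)·7 − 7·7]| = 60, so the area is 30.
Summing gcd(|Δx|,|Δy|) over the edges gives the boundary count: gcd(7,5) + gcd(5,5) + gcd(12,0) = 1+5+12 = 18.
Scaling by 3 multiplies the area by 3² = 9 (so the new area is 270) and multiplies the boundary lattice-point count by 3, giving 54.
By Pick's theorem, the interior count of the dilated polygon is 270 − 54/2 + 1 = 244.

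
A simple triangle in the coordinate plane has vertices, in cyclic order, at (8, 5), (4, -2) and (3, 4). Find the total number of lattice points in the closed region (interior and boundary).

18

Using the shoelace formula, 2A = |[8·(-2) − 4·5] + [4·4 − 3·(-2)] + [3·5 − 8·4]| = 31, so the area is 31/2.
Summing gcd(|Δx|,|Δy|) over the edges gives the boundary count: gcd(4,7) + gcd(1,6) + gcd(5,1) = 1+1+1 = 3.
Pick's theorem gives I = A − B/2 + 1 = 31/2 − 3/2 + 1 = 15, so the closed region contains I + B = 15 + 3 = 18 lattice points.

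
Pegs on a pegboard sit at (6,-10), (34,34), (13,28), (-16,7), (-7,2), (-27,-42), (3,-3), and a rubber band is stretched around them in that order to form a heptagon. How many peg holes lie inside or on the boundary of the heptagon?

The shoelace formula gives twice the area as |(6·34 − 34·(-10)) + (34·28 − 13·34) + (13·7 − (-16)·28) + ((-16)·2 − (-7)·7) + ((-7)·(-42) − (-27)·2) + ((-27)·(-3) − 3·(-42)) + (3·(-10) − 6·(-3))| = 2153, so the area is 2153/2.
The number of boundary lattice points is Σ gcd(|Δx|,|Δy|) = gcd(28,44) + gcd(21,6) + gcd(29,21) + gcd(9,5) + gcd(20,44) + gcd(30,39) + gcd(3,7) = 4+3+1+1+4+3+1 = 17.
Pick's theorem gives I = A − B/2 + 1 = 2153/2 − 17/2 + 1 = 1069, so the closed region contains I + B = 1069 + 17 = 1086 lattice points.

1086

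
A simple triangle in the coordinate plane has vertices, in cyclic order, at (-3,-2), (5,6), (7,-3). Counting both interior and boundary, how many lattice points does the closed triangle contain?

The shoelace formula gives twice the area as |((-3)·6 − 5·(-2)) + (5·(-3) − 7·6) + (7·(-2) − (-3)·(-3))| = 88, so the area is 44.
Along each edge there are gcd(|Δx|,|Δy|)+1 lattice points, so counting each shared vertex once the boundary has gcd(8,8) + gcd(2,9) + gcd(10,1) = 8+1+1 = 10.
Pick's theorem gives I = A − B/2 + 1 = 44 − 10/2 + 1 = 40, so the closed region contains I + B = 40 + 10 = 50 lattice points.

50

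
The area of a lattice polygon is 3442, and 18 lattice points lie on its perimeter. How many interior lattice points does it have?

Pick's theorem A = I + B/2 − 1 rearranges to I = A − B/2 + 1 = 3442 − 18/2 + 1 = 3434.

3434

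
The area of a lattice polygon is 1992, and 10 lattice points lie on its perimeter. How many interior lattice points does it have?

From Pick's theorem, I = A − B/2 + 1 = 1992 − 10/2 + 1 = 1988.

1988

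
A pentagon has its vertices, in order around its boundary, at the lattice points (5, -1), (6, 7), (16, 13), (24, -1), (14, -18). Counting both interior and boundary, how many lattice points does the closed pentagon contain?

By the shoelace formula, twice the signed area is |[5·7 − 6·(-1)] + [6·13 − 16·7] + [16·(-1) − 24·13] + [24·(-18) − 14·(-1)] + [14·(-1) − 5·(-18)]| = 663, so the area is 663/2.
Along each edge there are gcd(|Δx|,|Δy|)+1 lattice points, so counting each shared vertex once the boundary has gcd(1,8) + gcd(10,6) + gcd(8,14) + gcd(10,17) + gcd(9,17) = 1+2+2+1+1 = 7.
Pick's theorem gives I = A − B/2 + 1 = 663/2 − 7/2 + 1 = 329, so the closed region contains I + B = 329 + 7 = 336 lattice points.

336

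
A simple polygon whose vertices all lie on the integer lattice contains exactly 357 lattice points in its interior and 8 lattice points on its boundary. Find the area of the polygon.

By Pick's theorem, A = I + B/2 − 1 = 357 + 8/2 − 1 = 360.

360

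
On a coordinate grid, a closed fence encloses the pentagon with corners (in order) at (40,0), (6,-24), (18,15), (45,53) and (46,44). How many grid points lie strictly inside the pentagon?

By the shoelace formula, twice the signed area is |[40·(-24) − 6·0] + [6·15 − 18·(-24)] + [18·53 − 45·15] + [45·44 − 46·53] + [46·0 − 40·44]| = 2377, so the area is 2377/2.
The number of boundary lattice points is Σ gcd(|Δx|,|Δy|) = gcd(34,24) + gcd(12,39) + gcd(27,38) + gcd(1,9) + gcd(6,44) = 2+3+1+1+2 = 9.
By Pick's theorem A = I + B/2 − 1, so I = 2377/2 − 9/2 + 1 = 1185.

1185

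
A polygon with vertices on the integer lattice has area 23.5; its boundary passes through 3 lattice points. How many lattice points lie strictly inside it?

23

From Pick's theorem, I = A − B/2 + 1 = 23.5 − 3/2 + 1 = 23.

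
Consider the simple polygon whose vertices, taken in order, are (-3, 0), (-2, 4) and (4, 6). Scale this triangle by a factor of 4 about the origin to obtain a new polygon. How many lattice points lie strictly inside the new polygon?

169

The shoelace formula gives twice the area as |((-3)·4 − (-2)·0) + ((-2)·6 − 4·4) + (4·0 − (-3)·6)| = 22, so the area is 11.
Summing gcd(|Δx|,|Δy|) over the edges gives the boundary count: gcd(1,4) + gcd(6,2) + gcd(7,6) = 1+2+1 = 4.
Scaling by 4 multiplies the area by 4² = 16 (so the new area is 176) and multiplies the boundary lattice-point count by 4, giving 16.
By Pick's theorem, the interior count of the dilated polygon is 176 − 16/2 + 1 = 169.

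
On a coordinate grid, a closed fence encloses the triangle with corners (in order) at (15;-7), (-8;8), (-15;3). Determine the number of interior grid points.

Using the shoelace formula, 2A = |[15·8 − (-8)·(-7)] + [(-8)·3 − (-15)·8] + [(-15)·(-7) − 15·3]| = 220, so the area is 110.
The number of boundary lattice points is Σ gcd(|Δx|,|Δy|) = gcd(23,15) + gcd(7,5) + gcd(30,10) = 1+1+10 = 12.
By Pick's theorem A = I + B/2 − 1, so I = 110 − 12/2 + 1 = 105.

105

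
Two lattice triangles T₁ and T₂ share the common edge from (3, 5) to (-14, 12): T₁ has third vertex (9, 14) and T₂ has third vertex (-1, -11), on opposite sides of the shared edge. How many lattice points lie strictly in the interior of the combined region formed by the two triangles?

244

The union is the simple quadrilateral with vertices (3, 5), (9, 14), (-14, 12), (-1, -11) in order.
Using the shoelace formula, 2A = |(3·14 − 9·5) + (9·12 − (-14)·14) + ((-14)·(-11) − (-1)·12) + ((-1)·5 − 3·(-11))| = 495, so the area is 495/2.
Along each edge there are gcd(|Δx|,|Δy|)+1 lattice points, so counting each shared vertex once the boundary has gcd(6,9) + gcd(23,2) + gcd(13,23) + gcd(4,16) = 3+1+1+4 = 9.
By Pick's theorem I = A − B/2 + 1 = 495/2 − 9/2 + 1 = 244.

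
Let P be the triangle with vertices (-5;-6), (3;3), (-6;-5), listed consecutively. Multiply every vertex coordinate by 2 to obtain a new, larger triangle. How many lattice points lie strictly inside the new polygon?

32

Using the shoelace formula, 2A = |((-5)·3 − 3·(-6)) + (3·(-5) − (-6)·3) + ((-6)·(-6) − (-5)·(-5))| = 17, so the area is 8.5.
The number of boundary lattice points is Σ gcd(|Δx|,|Δy|) = gcd(8,9) + gcd(9,8) + gcd(1,1) = 1+1+1 = 3.
Scaling by 2 multiplies the area by 2² = 4 (so the new area is 34) and multiplies the boundary lattice-point count by 2, giving 6.
By Pick's theorem, the interior count of the dilated polygon is 34 − 6/2 + 1 = 32.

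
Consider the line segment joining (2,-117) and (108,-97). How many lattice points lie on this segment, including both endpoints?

The number of lattice points on a segment between lattice points is gcd(|Δx|,|Δy|) + 1 = gcd(106,20) + 1 = 2 + 1 = 3.

3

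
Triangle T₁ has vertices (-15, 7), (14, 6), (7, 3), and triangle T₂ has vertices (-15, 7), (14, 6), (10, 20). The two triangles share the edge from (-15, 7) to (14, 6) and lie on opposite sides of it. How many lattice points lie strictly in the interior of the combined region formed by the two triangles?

The union is the simple quadrilateral with vertices (-15, 7), (7, 3), (14, 6), (10, 20) in order.
By the shoelace formula, twice the signed area is |[(-15)·3 − 7·7] + [7·6 − 14·3] + [14·20 − 10·6] + [10·7 − (-15)·20]| = 496, so the area is 248.
The number of boundary lattice points is Σ gcd(|Δx|,|Δy|) = gcd(22,4) + gcd(7,3) + gcd(4,14) + gcd(25,13) = 2+1+2+1 = 6.
By Pick's theorem I = A − B/2 + 1 = 248 − 6/2 + 1 = 246.

246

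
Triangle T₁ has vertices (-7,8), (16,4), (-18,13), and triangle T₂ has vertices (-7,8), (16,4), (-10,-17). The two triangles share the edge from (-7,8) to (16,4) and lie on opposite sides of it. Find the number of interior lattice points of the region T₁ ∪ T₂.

The union is the simple quadrilateral with vertices (-7,8), (-18,13), (16,4), (-10,-17) in order.
By the shoelace formula, twice the signed area is |[(-7)·13 − (-18)·8] + [(-18)·4 − 16·13] + [16·(-17) − (-10)·4] + [(-10)·8 − (-7)·(-17)]| = 658, so the area is 329.
Summing gcd(|Δx|,|Δy|) over the edges gives the boundary count: gcd(11,5) + gcd(34,9) + gcd(26,21) + gcd(3,25) = 1+1+1+1 = 4.
By Pick's theorem I = A − B/2 + 1 = 329 − 4/2 + 1 = 328.

328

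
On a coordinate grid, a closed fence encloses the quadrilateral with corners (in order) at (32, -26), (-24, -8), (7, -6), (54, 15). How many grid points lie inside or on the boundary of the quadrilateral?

Using the shoelace formula, 2A = |(32·(-8) − (-24)·(-26)) + ((-24)·(-6) − 7·(-8)) + (7·15 − 54·(-6)) + (54·(-26) − 32·15)| = 2135, so the area is 2135/2.
Summing gcd(|Δx|,|Δy|) over the edges gives the boundary count: gcd(56,18) + gcd(31,2) + gcd(47,21) + gcd(22,41) = 2+1+1+1 = 5.
Pick's theorem gives I = A − B/2 + 1 = 2135/2 − 5/2 + 1 = 1066, so the closed region contains I + B = 1066 + 5 = 1071 lattice points.

1071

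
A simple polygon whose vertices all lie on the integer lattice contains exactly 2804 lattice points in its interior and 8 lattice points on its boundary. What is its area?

2807

Pick's theorem states A = I + B/2 − 1, so A = 2804 + 8/2 − 1 = 2807.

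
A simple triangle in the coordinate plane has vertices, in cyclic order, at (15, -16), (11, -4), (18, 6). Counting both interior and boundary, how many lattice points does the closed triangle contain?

Using the shoelace formula, 2A = |[15·(-4) − 11·(-16)] + [11·6 − 18·(-4)] + [18·(-16) − 15·6]| = 124, so the area is 62.
Summing gcd(|Δx|,|Δy|) over the edges gives the boundary count: gcd(4,12) + gcd(7,10) + gcd(3,22) = 4+1+1 = 6.
Pick's theorem gives I = A − B/2 + 1 = 62 − 6/2 + 1 = 60, so the closed region contains I + B = 60 + 6 = 66 lattice points.

66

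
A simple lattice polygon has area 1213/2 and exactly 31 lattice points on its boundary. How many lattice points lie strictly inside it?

From Pick's theorem, I = A − B/2 + 1 = 1213/2 − 31/2 + 1 = 592.

592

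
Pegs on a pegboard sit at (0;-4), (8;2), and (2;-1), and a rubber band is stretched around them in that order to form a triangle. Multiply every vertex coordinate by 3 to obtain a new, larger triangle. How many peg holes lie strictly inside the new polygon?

46

By the shoelace formula, twice the signed area is |[0·2 − 8·(-4)] + [8·(-1) − 2·2] + [2·(-4) − 0·(-1)]| = 12, so the area is 6.
The number of boundary lattice points is Σ gcd(|Δx|,|Δy|) = gcd(8,6) + gcd(6,3) + gcd(2,3) = 2+3+1 = 6.
Scaling by 3 multiplies the area by 3² = 9 (so the new area is 54) and multiplies the boundary lattice-point count by 3, giving 18.
By Pick's theorem, the interior count of the dilated polygon is 54 − 18/2 + 1 = 46.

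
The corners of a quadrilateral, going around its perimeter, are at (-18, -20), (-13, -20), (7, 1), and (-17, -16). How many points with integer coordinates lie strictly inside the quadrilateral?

Using the shoelace formula, 2A = |((-18)·(-20) − (-13)·(-20)) + ((-13)·1 − 7·(-20)) + (7·(-16) − (-17)·1) + ((-17)·(-20) − (-18)·(-16))| = 184, so the area is 92.
The number of boundary lattice points is Σ gcd(|Δx|,|Δy|) = gcd(5,0) + gcd(20,21) + gcd(24,17) + gcd(1,4) = 5+1+1+1 = 8.
Pick's theorem gives I = A − B/2 + 1 = 92 − 8/2 + 1 = 89.

89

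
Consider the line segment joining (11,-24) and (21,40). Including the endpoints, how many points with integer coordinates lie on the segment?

The number of lattice points on a segment between lattice points is gcd(|Δx|,|Δy|) + 1 = gcd(10,64) + 1 = 2 + 1 = 3.

3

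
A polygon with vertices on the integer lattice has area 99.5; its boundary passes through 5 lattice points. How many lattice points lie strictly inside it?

From Pick's theorem, I = A − B/2 + 1 = 99.5 − 5/2 + 1 = 98.

98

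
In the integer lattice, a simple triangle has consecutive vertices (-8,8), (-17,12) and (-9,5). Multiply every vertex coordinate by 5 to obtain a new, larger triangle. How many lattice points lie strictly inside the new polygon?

By the shoelace formula, twice the signed area is |((-8)·12 − (-17)·8) + ((-17)·5 − (-9)·12) + ((-9)·8 − (-8)·5)| = 31, so the area is 31/2.
The number of boundary lattice points is Σ gcd(|Δx|,|Δy|) = gcd(9,4) + gcd(8,7) + gcd(1,3) = 1+1+1 = 3.
Scaling by 5 multiplies the area by 5² = 25 (so the new area is 387.5) and multiplies the boundary lattice-point count by 5, giving 15.
By Pick's theorem, the interior count of the dilated polygon is 387.5 − 15/2 + 1 = 381.

381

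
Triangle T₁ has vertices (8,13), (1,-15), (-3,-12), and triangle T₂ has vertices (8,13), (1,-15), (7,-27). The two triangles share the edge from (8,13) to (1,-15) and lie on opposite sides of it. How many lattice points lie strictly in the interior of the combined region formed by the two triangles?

189

The union is the simple quadrilateral with vertices (8,13), (-3,-12), (1,-15), (7,-27) in order.
The shoelace formula gives twice the area as |[8·(-12) − (-3)·13] + [(-3)·(-15) − 1·(-12)] + [1·(-27) − 7·(-15)] + [7·13 − 8·(-27)]| = 385, so the area is 385/2.
The number of boundary lattice points is Σ gcd(|Δx|,|Δy|) = gcd(11,25) + gcd(4,3) + gcd(6,12) + gcd(1,40) = 1+1+6+1 = 9.
By Pick's theorem I = A − B/2 + 1 = 385/2 − 9/2 + 1 = 189.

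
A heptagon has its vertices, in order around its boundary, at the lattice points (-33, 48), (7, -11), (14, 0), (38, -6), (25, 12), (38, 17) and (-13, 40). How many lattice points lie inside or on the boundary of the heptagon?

1563

Using the shoelace formula, 2A = |[(-33)·(-11) − 7·48] + [7·0 − 14·(-11)] + [14·(-6) − 38·0] + [38·12 − 25·(-6)] + [25·17 − 38·12] + [38·40 − (-13)·17] + [(-13)·48 − (-33)·40]| = 3109, so the area is 3109/2.
Along each edge there are gcd(|Δx|,|Δy|)+1 lattice points, so counting each shared vertex once the boundary has gcd(40,59) + gcd(7,11) + gcd(24,6) + gcd(13,18) + gcd(13,5) + gcd(51,23) + gcd(20,8) = 1+1+6+1+1+1+4 = 15.
Pick's theorem gives I = A − B/2 + 1 = 3109/2 − 15/2 + 1 = 1548, so the closed region contains I + B = 1548 + 15 = 1563 lattice points.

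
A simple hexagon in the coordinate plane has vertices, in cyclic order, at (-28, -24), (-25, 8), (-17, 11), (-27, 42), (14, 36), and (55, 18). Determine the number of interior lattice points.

By the shoelace formula, twice the signed area is |((-28)·8 − (-25)·(-24)) + ((-25)·11 − (-17)·8) + ((-17)·42 − (-27)·11) + ((-27)·36 − 14·42) + (14·18 − 55·36) + (55·(-24) − (-28)·18)| = 5484, so the area is 2742.
Along each edge there are gcd(|Δx|,|Δy|)+1 lattice points, so counting each shared vertex once the boundary has gcd(3,32) + gcd(8,3) + gcd(10,31) + gcd(41,6) + gcd(41,18) + gcd(83,42) = 1+1+1+1+1+1 = 6.
Pick's theorem gives I = A − B/2 + 1 = 2742 − 6/2 + 1 = 2740.

2740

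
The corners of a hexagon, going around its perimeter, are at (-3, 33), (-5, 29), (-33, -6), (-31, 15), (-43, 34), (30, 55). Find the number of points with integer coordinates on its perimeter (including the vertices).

Summing gcd(|Δx|,|Δy|) over the edges gives the boundary count: gcd(2,4) + gcd(28,35) + gcd(2,21) + gcd(12,19) + gcd(73,21) + gcd(33,22) = 2+7+1+1+1+11 = 23.

23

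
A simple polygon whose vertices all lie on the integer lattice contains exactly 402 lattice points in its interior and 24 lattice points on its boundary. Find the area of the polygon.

Pick's theorem states A = I + B/2 − 1, so A = 402 + 24/2 − 1 = 413.

413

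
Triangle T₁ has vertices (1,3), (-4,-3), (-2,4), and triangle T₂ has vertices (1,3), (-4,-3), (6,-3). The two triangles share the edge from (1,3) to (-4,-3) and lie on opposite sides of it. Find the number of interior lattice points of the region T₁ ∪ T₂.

The union is the simple quadrilateral with vertices (1,3), (-2,4), (-4,-3), (6,-3) in order.
The shoelace formula gives twice the area as |[1·4 − (-2)·3] + [(-2)·(-3) − (-4)·4] + [(-4)·(-3) − 6·(-3)] + [6·3 − 1·(-3)]| = 83, so the area is 41.5.
The number of boundary lattice points is Σ gcd(|Δx|,|Δy|) = gcd(3,1) + gcd(2,7) + gcd(10,0) + gcd(5,6) = 1+1+10+1 = 13.
By Pick's theorem I = A − B/2 + 1 = 41.5 − 13/2 + 1 = 36.

36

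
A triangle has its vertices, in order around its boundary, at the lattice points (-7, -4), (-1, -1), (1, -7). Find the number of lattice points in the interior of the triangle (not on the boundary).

19

By the shoelace formula, twice the signed area is |[(-7)·(-1) − (-1)·(-4)] + [(-1)·(-7) − 1·(-1)] + [1·(-4) − (-7)·(-7)]| = 42, so the area is 21.
Along each edge there are gcd(|Δx|,|Δy|)+1 lattice points, so counting each shared vertex once the boundary has gcd(6,3) + gcd(2,6) + gcd(8,3) = 3+2+1 = 6.
By Pick's theorem A = I + B/2 − 1, so I = 21 − 6/2 + 1 = 19.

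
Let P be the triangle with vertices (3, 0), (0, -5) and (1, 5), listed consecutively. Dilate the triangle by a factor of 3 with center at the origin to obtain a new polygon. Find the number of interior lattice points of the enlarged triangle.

The shoelace formula gives twice the area as |[3·(-5) − 0·0] + [0·5 − 1·(-5)] + [1·0 − 3·5]| = 25, so the area is 25/2.
Summing gcd(|Δx|,|Δy|) over the edges gives the boundary count: gcd(3,5) + gcd(1,10) + gcd(2,5) = 1+1+1 = 3.
Scaling by 3 multiplies the area by 3² = 9 (so the new area is 112.5) and multiplies the boundary lattice-point count by 3, giving 9.
By Pick's theorem, the interior count of the dilated polygon is 112.5 − 9/2 + 1 = 109.

109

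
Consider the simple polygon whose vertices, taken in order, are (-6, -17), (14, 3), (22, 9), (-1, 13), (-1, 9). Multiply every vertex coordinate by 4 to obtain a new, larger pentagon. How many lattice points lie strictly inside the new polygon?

5145

By the shoelace formula, twice the signed area is |((-6)·3 − 14·(-17)) + (14·9 − 22·3) + (22·13 − (-1)·9) + ((-1)·9 − (-1)·13) + ((-1)·(-17) − (-6)·9)| = 650, so the area is 325.
Along each edge there are gcd(|Δx|,|Δy|)+1 lattice points, so counting each shared vertex once the boundary has gcd(20,20) + gcd(8,6) + gcd(23,4) + gcd(0,4) + gcd(5,26) = 20+2+1+4+1 = 28.
Scaling by 4 multiplies the area by 4² = 16 (so the new area is 5200) and multiplies the boundary lattice-point count by 4, giving 112.
By Pick's theorem, the interior count of the dilated polygon is 5200 − 112/2 + 1 = 5145.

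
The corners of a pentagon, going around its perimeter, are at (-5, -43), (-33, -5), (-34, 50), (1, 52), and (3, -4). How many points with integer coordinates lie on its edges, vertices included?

The number of boundary lattice points is Σ gcd(|Δx|,|Δy|) = gcd(28,38) + gcd(1,55) + gcd(35,2) + gcd(2,56) + gcd(8,39) = 2+1+1+2+1 = 7.

7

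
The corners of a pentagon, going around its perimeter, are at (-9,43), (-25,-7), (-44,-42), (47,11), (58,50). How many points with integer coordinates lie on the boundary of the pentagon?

Summing gcd(|Δx|,|Δy|) over the edges gives the boundary count: gcd(16,50) + gcd(19,35) + gcd(91,53) + gcd(11,39) + gcd(67,7) = 2+1+1+1+1 = 6.

6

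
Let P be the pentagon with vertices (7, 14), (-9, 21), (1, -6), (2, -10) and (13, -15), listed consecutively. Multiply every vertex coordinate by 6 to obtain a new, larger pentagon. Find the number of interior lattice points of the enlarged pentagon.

12496

By the shoelace formula, twice the signed area is |(7·21 − (-9)·14) + ((-9)·(-6) − 1·21) + (1·(-10) − 2·(-6)) + (2·(-15) − 13·(-10)) + (13·14 − 7·(-15))| = 695, so the area is 695/2.
Summing gcd(|Δx|,|Δy|) over the edges gives the boundary count: gcd(16,7) + gcd(10,27) + gcd(1,4) + gcd(11,5) + gcd(6,29) = 1+1+1+1+1 = 5.
Scaling by 6 multiplies the area by 6² = 36 (so the new area is 12510) and multiplies the boundary lattice-point count by 6, giving 30.
By Pick's theorem, the interior count of the dilated polygon is 12510 − 30/2 + 1 = 12496.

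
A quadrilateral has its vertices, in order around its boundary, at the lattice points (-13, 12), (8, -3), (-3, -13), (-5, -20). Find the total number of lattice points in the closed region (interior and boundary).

Using the shoelace formula, 2A = |[(-13)·(-3) − 8·12] + [8·(-13) − (-3)·(-3)] + [(-3)·(-20) − (-5)·(-13)] + [(-5)·12 − (-13)·(-20)]| = 495, so the area is 247.5.
Along each edge there are gcd(|Δx|,|Δy|)+1 lattice points, so counting each shared vertex once the boundary has gcd(21,15) + gcd(11,10) + gcd(2,7) + gcd(8,32) = 3+1+1+8 = 13.
Pick's theorem gives I = A − B/2 + 1 = 247.5 − 13/2 + 1 = 242, so the closed region contains I + B = 242 + 13 = 255 lattice points.

255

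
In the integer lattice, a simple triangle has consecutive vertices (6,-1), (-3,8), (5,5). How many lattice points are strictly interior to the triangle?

By the shoelace formula, twice the signed area is |(6·8 − (-3)·(-1)) + ((-3)·5 − 5·8) + (5·(-1) − 6·5)| = 45, so the area is 22.5.
Along each edge there are gcd(|Δx|,|Δy|)+1 lattice points, so counting each shared vertex once the boundary has gcd(9,9) + gcd(8,3) + gcd(1,6) = 9+1+1 = 11.
By Pick's theorem A = I + B/2 − 1, so I = 22.5 − 11/2 + 1 = 18.

18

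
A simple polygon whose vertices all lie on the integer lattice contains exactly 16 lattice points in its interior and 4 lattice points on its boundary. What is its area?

17

Pick's theorem states A = I + B/2 − 1, so A = 16 + 4/2 − 1 = 17.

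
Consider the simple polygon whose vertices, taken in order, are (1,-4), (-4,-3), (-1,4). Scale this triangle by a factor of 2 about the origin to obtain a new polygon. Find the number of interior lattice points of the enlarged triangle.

73

Using the shoelace formula, 2A = |[1·(-3) − (-4)·(-4)] + [(-4)·4 − (-1)·(-3)] + [(-1)·(-4) − 1·4]| = 38, so the area is 19.
Summing gcd(|Δx|,|Δy|) over the edges gives the boundary count: gcd(5,1) + gcd(3,7) + gcd(2,8) = 1+1+2 = 4.
Scaling by 2 multiplies the area by 2² = 4 (so the new area is 76) and multiplies the boundary lattice-point count by 2, giving 8.
By Pick's theorem, the interior count of the dilated polygon is 76 − 8/2 + 1 = 73.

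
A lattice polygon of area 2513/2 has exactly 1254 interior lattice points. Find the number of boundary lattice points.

Pick's theorem gives A = I + B/2 − 1, so B = 2(A − I + 1) = 2(2513/2 − 1254 + 1) = 7.

7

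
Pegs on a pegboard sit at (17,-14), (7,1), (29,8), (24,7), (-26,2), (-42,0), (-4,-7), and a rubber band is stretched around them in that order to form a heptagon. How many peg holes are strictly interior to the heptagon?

458

By the shoelace formula, twice the signed area is |[17·1 − 7·(-14)] + [7·8 − 29·1] + [29·7 − 24·8] + [24·2 − (-26)·7] + [(-26)·0 − (-42)·2] + [(-42)·(-7) − (-4)·0] + [(-4)·(-14) − 17·(-7)]| = 936, so the area is 468.
Along each edge there are gcd(|Δx|,|Δy|)+1 lattice points, so counting each shared vertex once the boundary has gcd(10,15) + gcd(22,7) + gcd(5,1) + gcd(50,5) + gcd(16,2) + gcd(38,7) + gcd(21,7) = 5+1+1+5+2+1+7 = 22.
Pick's theorem gives I = A − B/2 + 1 = 468 − 22/2 + 1 = 458.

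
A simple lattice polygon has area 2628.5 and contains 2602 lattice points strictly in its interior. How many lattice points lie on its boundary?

Pick's theorem gives A = I + B/2 − 1, so B = 2(A − I + 1) = 2(2628.5 − 2602 + 1) = 55.

55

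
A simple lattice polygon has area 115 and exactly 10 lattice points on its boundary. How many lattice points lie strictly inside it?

From Pick's theorem, I = A − B/2 + 1 = 115 − 10/2 + 1 = 111.

111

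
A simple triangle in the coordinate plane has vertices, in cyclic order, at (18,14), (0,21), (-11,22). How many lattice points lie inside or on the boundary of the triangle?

Using the shoelace formula, 2A = |(18·21 − 0·14) + (0·22 − (-11)·21) + ((-11)·14 − 18·22)| = 59, so the area is 59/2.
Summing gcd(|Δx|,|Δy|) over the edges gives the boundary count: gcd(18,7) + gcd(11,1) + gcd(29,8) = 1+1+1 = 3.
Pick's theorem gives I = A − B/2 + 1 = 59/2 − 3/2 + 1 = 29, so the closed region contains I + B = 29 + 3 = 32 lattice points.

32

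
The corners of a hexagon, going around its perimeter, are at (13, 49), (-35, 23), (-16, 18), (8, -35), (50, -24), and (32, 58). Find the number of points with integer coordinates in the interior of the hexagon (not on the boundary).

The shoelace formula gives twice the area as |(13·23 − (-35)·49) + ((-35)·18 − (-16)·23) + ((-16)·(-35) − 8·18) + (8·(-24) − 50·(-35)) + (50·58 − 32·(-24)) + (32·49 − 13·58)| = 8208, so the area is 4104.
The number of boundary lattice points is Σ gcd(|Δx|,|Δy|) = gcd(48,26) + gcd(19,5) + gcd(24,53) + gcd(42,11) + gcd(18,82) + gcd(19,9) = 2+1+1+1+2+1 = 8.
By Pick's theorem A = I + B/2 − 1, so I = 4104 − 8/2 + 1 = 4101.

4101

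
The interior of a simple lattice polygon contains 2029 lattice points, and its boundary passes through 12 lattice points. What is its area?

By Pick's theorem, A = I + B/2 − 1 = 2029 + 12/2 − 1 = 2034.

2034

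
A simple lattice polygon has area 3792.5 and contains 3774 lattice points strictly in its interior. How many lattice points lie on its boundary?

Pick's theorem gives A = I + B/2 − 1, so B = 2(A − I + 1) = 2(3792.5 − 3774 + 1) = 39.

39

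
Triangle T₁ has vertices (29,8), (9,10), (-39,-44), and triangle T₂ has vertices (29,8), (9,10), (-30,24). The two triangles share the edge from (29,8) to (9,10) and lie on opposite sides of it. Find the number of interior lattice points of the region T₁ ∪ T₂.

The union is the simple quadrilateral with vertices (29,8), (-39,-44), (9,10), (-30,24) in order.
Using the shoelace formula, 2A = |(29·(-44) − (-39)·8) + ((-39)·10 − 9·(-44)) + (9·24 − (-30)·10) + ((-30)·8 − 29·24)| = 1378, so the area is 689.
The number of boundary lattice points is Σ gcd(|Δx|,|Δy|) = gcd(68,52) + gcd(48,54) + gcd(39,14) + gcd(59,16) = 4+6+1+1 = 12.
By Pick's theorem I = A − B/2 + 1 = 689 − 12/2 + 1 = 684.

684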